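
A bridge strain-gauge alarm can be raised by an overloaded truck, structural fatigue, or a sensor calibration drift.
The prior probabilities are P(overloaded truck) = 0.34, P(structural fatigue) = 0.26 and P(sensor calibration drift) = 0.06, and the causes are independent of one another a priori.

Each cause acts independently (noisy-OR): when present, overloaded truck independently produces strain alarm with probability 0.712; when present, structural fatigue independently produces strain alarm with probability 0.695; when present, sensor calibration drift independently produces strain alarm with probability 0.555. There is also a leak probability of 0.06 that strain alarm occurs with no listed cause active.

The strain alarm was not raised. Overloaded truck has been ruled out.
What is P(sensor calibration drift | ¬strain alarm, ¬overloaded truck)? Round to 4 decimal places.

P(sensor calibration drift | ¬strain alarm, ¬overloaded truck) ≈ 0.0276

Under noisy-OR, P(strain alarm | causes) = 1 − (1−0.06)·∏(1−qᵢ) over the active causes.
Enumerate the 4 (structural fatigue, sensor calibration drift) configurations and weight by the priors:
  P(¬strain alarm | ¬overloaded truck) = 0.94*0.74*0.94 + 0.4183*0.74*0.06 + 0.2867*0.26*0.94 + 0.127582*0.26*0.06
        = 0.653864 + 0.018573 + 0.070069 + 0.001990 = 0.744496
The terms with sensor calibration drift present sum to 0.020563, so
  P(sensor calibration drift | ¬strain alarm, ¬overloaded truck) = 0.020563 / 0.744496 ≈ 0.0276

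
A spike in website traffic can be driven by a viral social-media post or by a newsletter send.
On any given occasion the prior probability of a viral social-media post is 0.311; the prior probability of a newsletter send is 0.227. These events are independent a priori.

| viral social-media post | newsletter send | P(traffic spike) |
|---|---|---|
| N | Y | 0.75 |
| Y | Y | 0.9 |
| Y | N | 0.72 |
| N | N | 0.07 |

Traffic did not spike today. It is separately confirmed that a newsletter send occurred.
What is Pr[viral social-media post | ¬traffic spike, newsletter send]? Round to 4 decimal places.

Pr[viral social-media post | ¬traffic spike, newsletter send] ≈ 0.1529

Weight on viral social-media post=true, given the evidence: 0.1·0.311 = 0.031100
Denominator P(¬traffic spike | newsletter send): 0.25·0.689 + 0.1·0.311 = 0.203350
P(viral social-media post | ¬traffic spike, newsletter send) = 0.031100/0.203350 ≈ 0.1529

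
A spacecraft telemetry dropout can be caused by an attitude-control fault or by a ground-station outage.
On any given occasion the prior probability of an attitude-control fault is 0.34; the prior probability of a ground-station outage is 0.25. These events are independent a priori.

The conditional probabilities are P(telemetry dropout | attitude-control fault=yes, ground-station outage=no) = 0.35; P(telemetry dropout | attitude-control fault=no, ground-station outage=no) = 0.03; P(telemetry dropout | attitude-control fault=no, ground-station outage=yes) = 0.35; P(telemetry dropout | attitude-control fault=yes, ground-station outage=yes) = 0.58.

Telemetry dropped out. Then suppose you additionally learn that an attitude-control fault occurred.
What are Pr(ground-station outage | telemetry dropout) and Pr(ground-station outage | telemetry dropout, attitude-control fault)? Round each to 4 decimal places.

P(telemetry dropout) = 0.03*0.66*0.75 + 0.35*0.66*0.25 + 0.35*0.34*0.75 + 0.58*0.34*0.25 = 0.014850 + 0.057750 + 0.089250 + 0.049300 = 0.211150
Restricting to configurations with ground-station outage present: 0.057750 + 0.049300 = 0.107050.
P(ground-station outage | telemetry dropout) = 0.107050 / 0.211150 ≈ 0.5070

Now condition on the additional information:
Enumerate both values of ground-station outage and weight by the priors:
  P(telemetry dropout | attitude-control fault) = 0.35·0.75 + 0.58·0.25
        = 0.262500 + 0.145000 = 0.407500
The terms with ground-station outage present sum to 0.145000, so
  P(ground-station outage | telemetry dropout, attitude-control fault) = 0.145000 / 0.407500 ≈ 0.3558
Conditioning on attitude-control fault lowers the posterior on ground-station outage: the classic explaining-away effect in a common-effect structure.

Pr(ground-station outage | telemetry dropout) ≈ 0.5070; Pr(ground-station outage | telemetry dropout, attitude-control fault) ≈ 0.3558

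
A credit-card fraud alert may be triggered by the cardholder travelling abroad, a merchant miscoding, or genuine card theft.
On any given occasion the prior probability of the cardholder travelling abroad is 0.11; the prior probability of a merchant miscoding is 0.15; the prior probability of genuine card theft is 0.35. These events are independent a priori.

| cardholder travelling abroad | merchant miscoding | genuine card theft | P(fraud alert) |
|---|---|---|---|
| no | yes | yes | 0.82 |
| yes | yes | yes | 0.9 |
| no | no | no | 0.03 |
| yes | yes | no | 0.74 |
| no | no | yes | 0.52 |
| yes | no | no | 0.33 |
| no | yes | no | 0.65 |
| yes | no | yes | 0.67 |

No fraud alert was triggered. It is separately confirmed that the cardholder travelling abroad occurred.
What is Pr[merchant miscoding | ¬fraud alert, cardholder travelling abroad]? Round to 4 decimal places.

Sum P(¬fraud alert|·) weighted by the priors over the 4 (merchant miscoding, genuine card theft) configurations:
  P(¬fraud alert | cardholder travelling abroad) = 0.67×0.85×0.65 + 0.33×0.85×0.35 + 0.26×0.15×0.65 + 0.1×0.15×0.35
        = 0.370175 + 0.098175 + 0.025350 + 0.005250 = 0.498950
Configurations with merchant miscoding contribute 0.030600, so
  P(merchant miscoding | ¬fraud alert, cardholder travelling abroad) = 0.030600 / 0.498950 ≈ 0.0613

Pr[merchant miscoding | ¬fraud alert, cardholder travelling abroad] ≈ 0.0613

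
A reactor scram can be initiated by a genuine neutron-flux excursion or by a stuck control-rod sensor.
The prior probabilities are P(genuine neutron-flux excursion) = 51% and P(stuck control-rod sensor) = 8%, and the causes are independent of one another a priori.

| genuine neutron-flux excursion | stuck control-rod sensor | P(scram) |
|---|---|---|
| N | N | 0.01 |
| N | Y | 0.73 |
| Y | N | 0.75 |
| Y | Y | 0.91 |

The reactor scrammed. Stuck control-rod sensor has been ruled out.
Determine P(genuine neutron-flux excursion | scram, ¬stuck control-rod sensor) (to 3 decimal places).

By total probability over both values of genuine neutron-flux excursion:
  P(scram | ¬stuck control-rod sensor) = 0.01*0.49 + 0.75*0.51
        = 0.004900 + 0.382500 = 0.387400
Configurations with genuine neutron-flux excursion contribute 0.382500, so
  P(genuine neutron-flux excursion | scram, ¬stuck control-rod sensor) = 0.382500 / 0.387400 ≈ 0.987

P(genuine neutron-flux excursion | scram, ¬stuck control-rod sensor) ≈ 0.987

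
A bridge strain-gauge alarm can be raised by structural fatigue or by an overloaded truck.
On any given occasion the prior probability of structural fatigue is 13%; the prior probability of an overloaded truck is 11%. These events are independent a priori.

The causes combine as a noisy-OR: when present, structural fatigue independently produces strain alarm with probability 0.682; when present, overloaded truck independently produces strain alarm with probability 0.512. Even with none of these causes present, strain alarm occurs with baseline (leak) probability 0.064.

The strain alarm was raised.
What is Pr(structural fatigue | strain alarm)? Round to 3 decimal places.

Under noisy-OR, P(strain alarm | causes) = 1 − (1−0.064)·∏(1−qᵢ) over the active causes.
Weight on structural fatigue=true, given the evidence: 0.081262 + 0.012223 = 0.093485
Denominator P(strain alarm): 0.064×0.87×0.89 + 0.543232×0.87×0.11 + 0.702352×0.13×0.89 + 0.854748×0.13×0.11 = 0.195027
Posterior = 0.093485 / 0.195027 ≈ 0.479

Pr(structural fatigue | strain alarm) ≈ 0.479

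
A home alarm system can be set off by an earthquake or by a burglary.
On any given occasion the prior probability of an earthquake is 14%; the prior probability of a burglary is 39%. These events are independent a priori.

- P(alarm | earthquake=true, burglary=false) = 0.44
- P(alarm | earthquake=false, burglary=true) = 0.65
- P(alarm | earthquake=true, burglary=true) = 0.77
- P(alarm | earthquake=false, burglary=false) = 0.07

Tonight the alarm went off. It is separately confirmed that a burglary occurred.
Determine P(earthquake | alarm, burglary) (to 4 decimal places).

P(earthquake | alarm, burglary) ≈ 0.1617

Numerator (weight on configurations with earthquake): 0.77·0.14 = 0.107800
Normalizer over all consistent configurations: 0.65·0.86 + 0.77·0.14 = 0.666800
P(earthquake | alarm, burglary) = 0.107800/0.666800 ≈ 0.1617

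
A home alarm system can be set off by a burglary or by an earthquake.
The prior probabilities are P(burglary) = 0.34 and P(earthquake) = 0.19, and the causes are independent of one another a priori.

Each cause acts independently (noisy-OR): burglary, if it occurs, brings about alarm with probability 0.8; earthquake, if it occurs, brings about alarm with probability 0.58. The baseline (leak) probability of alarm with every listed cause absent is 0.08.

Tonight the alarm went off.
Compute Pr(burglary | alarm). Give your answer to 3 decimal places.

Pr(burglary | alarm) ≈ 0.704

Under noisy-OR, P(alarm | causes) = 1 − (1−0.08)·∏(1−qᵢ) over the active causes.
Sum P(alarm|·) weighted by the priors over the 4 (burglary, earthquake) configurations:
  P(alarm) = 0.08×0.66×0.81 + 0.6136×0.66×0.19 + 0.816×0.34×0.81 + 0.92272×0.34×0.19
        = 0.042768 + 0.076945 + 0.224726 + 0.059608 = 0.404047
Configurations with burglary contribute 0.284334, so
  P(burglary | alarm) = 0.284334 / 0.404047 ≈ 0.704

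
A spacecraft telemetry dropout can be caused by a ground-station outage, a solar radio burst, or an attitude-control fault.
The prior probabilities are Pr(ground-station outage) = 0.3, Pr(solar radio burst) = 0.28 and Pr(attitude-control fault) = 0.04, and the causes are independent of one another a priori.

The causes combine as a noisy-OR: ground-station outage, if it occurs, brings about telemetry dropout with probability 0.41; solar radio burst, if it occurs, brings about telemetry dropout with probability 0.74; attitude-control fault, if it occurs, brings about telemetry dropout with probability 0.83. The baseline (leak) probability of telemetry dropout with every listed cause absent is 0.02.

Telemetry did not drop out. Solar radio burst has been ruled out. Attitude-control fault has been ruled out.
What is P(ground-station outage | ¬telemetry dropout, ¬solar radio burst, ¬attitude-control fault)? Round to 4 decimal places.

Under noisy-OR, P(telemetry dropout | causes) = 1 − (1−0.02)·∏(1−qᵢ) over the active causes.
P(¬telemetry dropout | ¬solar radio burst, ¬attitude-control fault) = 0.98×0.7 + 0.5782×0.3 = 0.686000 + 0.173460 = 0.859460
Of this, 0.173460 comes from 0.5782×0.3 (the ground-station outage=true cases).
P(ground-station outage | ¬telemetry dropout, ¬solar radio burst, ¬attitude-control fault) = 0.173460 / 0.859460 ≈ 0.2018

P(ground-station outage | ¬telemetry dropout, ¬solar radio burst, ¬attitude-control fault) ≈ 0.2018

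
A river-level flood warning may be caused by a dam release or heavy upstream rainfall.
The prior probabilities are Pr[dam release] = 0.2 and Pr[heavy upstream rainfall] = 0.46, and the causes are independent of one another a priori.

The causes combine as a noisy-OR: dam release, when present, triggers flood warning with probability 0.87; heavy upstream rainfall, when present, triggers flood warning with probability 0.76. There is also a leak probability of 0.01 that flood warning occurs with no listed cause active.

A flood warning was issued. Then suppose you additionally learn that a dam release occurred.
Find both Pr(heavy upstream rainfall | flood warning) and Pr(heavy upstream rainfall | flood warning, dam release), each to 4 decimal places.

Pr(heavy upstream rainfall | flood warning) ≈ 0.7898; Pr(heavy upstream rainfall | flood warning, dam release) ≈ 0.4865

Under noisy-OR, P(flood warning | causes) = 1 − (1−0.01)·∏(1−qᵢ) over the active causes.
P(flood warning) = 0.01·0.8·0.54 + 0.7624·0.8·0.46 + 0.8713·0.2·0.54 + 0.969112·0.2·0.46 = 0.004320 + 0.280563 + 0.094100 + 0.089158 = 0.468141
The heavy upstream rainfall-present share is 0.280563 + 0.089158 = 0.369721.
Hence the posterior is 0.369721/0.468141 ≈ 0.7898.

Now condition on the additional information:
Sum P(flood warning|·) weighted by the priors over both values of heavy upstream rainfall:
  P(flood warning | dam release) = 0.8713×0.54 + 0.969112×0.46
        = 0.470502 + 0.445792 = 0.916294
Configurations with heavy upstream rainfall contribute 0.445792, so
  P(heavy upstream rainfall | flood warning, dam release) = 0.445792 / 0.916294 ≈ 0.4865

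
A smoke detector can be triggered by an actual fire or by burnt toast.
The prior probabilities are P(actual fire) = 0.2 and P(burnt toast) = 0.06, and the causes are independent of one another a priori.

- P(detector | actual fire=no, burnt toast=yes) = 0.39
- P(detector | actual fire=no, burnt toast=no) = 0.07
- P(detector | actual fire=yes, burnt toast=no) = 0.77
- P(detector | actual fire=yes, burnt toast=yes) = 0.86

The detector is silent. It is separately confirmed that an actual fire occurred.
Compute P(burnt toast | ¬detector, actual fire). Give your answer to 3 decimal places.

Sum P(¬detector|·) weighted by the priors over both values of burnt toast:
  P(¬detector | actual fire) = 0.23·0.94 + 0.14·0.06
        = 0.216200 + 0.008400 = 0.224600
The terms with burnt toast present sum to 0.008400, so
  P(burnt toast | ¬detector, actual fire) = 0.008400 / 0.224600 ≈ 0.037

P(burnt toast | ¬detector, actual fire) ≈ 0.037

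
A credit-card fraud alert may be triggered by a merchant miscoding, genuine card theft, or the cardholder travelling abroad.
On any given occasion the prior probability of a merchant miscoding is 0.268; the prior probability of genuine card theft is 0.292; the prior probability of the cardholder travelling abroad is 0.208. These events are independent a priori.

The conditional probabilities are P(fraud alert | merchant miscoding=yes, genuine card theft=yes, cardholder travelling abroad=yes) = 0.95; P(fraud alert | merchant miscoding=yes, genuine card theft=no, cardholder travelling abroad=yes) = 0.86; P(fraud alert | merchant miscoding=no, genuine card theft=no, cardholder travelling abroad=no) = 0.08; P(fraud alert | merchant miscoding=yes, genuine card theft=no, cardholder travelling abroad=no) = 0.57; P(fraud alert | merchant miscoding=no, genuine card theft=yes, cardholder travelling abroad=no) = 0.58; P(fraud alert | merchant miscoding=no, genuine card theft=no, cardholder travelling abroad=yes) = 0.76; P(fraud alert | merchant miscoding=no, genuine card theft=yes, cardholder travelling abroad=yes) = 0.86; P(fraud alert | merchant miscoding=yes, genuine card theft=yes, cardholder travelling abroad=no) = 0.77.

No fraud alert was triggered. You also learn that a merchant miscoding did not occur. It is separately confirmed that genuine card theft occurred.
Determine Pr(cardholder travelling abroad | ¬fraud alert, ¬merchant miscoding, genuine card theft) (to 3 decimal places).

Pr(cardholder travelling abroad | ¬fraud alert, ¬merchant miscoding, genuine card theft) ≈ 0.080

P(¬fraud alert | ¬merchant miscoding, genuine card theft) = 0.42·0.792 + 0.14·0.208 = 0.332640 + 0.029120 = 0.361760
Restricting to configurations with cardholder travelling abroad present: 0.14·0.208 = 0.029120.
So P(cardholder travelling abroad | ¬fraud alert, ¬merchant miscoding, genuine card theft) = 0.029120/0.361760 ≈ 0.080.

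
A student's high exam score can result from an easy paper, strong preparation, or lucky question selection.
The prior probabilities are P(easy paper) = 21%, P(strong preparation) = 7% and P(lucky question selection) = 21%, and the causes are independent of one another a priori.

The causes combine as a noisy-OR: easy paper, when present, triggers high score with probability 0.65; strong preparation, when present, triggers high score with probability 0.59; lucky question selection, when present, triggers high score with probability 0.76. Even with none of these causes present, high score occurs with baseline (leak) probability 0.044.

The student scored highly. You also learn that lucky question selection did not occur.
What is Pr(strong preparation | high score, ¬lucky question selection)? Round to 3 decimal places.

Pr(strong preparation | high score, ¬lucky question selection) ≈ 0.222

Under noisy-OR, P(high score | causes) = 1 − (1−0.044)·∏(1−qᵢ) over the active causes.
P(high score | ¬lucky question selection) = 0.044×0.79×0.93 + 0.60804×0.79×0.07 + 0.6654×0.21×0.93 + 0.862814×0.21×0.07 = 0.032327 + 0.033625 + 0.129953 + 0.012683 = 0.208588
Of this, 0.046308 comes from 0.033625 + 0.012683 (the strong preparation=true cases).
So P(strong preparation | high score, ¬lucky question selection) = 0.046308/0.208588 ≈ 0.222.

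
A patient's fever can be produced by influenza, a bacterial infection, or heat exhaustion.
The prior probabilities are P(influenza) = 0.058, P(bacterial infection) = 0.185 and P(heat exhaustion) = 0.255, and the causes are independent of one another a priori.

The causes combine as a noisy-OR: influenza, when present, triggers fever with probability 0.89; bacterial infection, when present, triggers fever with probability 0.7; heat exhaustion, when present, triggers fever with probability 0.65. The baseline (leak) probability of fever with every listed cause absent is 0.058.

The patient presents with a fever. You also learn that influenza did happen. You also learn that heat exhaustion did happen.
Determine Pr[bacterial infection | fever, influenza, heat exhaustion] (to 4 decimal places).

Pr[bacterial infection | fever, influenza, heat exhaustion] ≈ 0.1890

Under noisy-OR, P(fever | causes) = 1 − (1−0.058)·∏(1−qᵢ) over the active causes.
By total probability over both values of bacterial infection:
  P(fever | influenza, heat exhaustion) = 0.963733·0.815 + 0.98912·0.185
        = 0.785442 + 0.182987 = 0.968429
The terms with bacterial infection present sum to 0.182987, so
  P(bacterial infection | fever, influenza, heat exhaustion) = 0.182987 / 0.968429 ≈ 0.1890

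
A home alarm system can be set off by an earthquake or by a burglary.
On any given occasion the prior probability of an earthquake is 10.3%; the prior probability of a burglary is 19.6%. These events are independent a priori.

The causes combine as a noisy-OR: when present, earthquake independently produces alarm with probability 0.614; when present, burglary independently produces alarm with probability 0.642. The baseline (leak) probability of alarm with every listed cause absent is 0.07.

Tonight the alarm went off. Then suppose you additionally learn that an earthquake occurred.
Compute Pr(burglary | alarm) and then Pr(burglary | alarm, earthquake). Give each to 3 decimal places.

Under noisy-OR, P(alarm | causes) = 1 − (1−0.07)·∏(1−qᵢ) over the active causes.
By total probability over the 4 (earthquake, burglary) configurations:
  P(alarm) = 0.07*0.897*0.804 + 0.66706*0.897*0.196 + 0.64102*0.103*0.804 + 0.871485*0.103*0.196
        = 0.050483 + 0.117277 + 0.053084 + 0.017594 = 0.238438
The terms with burglary present sum to 0.134871, so
  P(burglary | alarm) = 0.134871 / 0.238438 ≈ 0.566

Now condition on the additional information:
P(alarm | earthquake) = 0.64102×0.804 + 0.871485×0.196 = 0.515380 + 0.170811 = 0.686191
Restricting to configurations with burglary present: 0.871485×0.196 = 0.170811.
P(burglary | alarm, earthquake) = 0.170811 / 0.686191 ≈ 0.249

Pr(burglary | alarm) ≈ 0.566; Pr(burglary | alarm, earthquake) ≈ 0.249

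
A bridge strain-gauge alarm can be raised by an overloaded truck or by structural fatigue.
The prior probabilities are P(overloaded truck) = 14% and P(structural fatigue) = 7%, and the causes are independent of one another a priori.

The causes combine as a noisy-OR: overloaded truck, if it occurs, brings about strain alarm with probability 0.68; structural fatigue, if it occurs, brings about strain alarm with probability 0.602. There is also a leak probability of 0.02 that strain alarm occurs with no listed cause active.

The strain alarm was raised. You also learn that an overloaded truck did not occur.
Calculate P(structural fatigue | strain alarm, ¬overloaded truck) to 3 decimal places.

Under noisy-OR, P(strain alarm | causes) = 1 − (1−0.02)·∏(1−qᵢ) over the active causes.
P(strain alarm | ¬overloaded truck) = 0.02×0.93 + 0.60996×0.07 = 0.018600 + 0.042697 = 0.061297
Of this, 0.042697 comes from 0.60996×0.07 (the structural fatigue=true cases).
So P(structural fatigue | strain alarm, ¬overloaded truck) = 0.042697/0.061297 ≈ 0.697.

P(structural fatigue | strain alarm, ¬overloaded truck) ≈ 0.697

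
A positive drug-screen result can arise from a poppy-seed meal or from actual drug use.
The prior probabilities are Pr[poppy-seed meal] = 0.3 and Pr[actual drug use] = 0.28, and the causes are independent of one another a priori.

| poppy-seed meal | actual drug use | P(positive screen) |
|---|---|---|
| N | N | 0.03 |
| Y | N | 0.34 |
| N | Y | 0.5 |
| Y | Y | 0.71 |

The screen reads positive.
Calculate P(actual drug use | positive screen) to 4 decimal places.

P(actual drug use | positive screen) ≈ 0.6403

Sum P(positive screen|·) weighted by the priors over the 4 (poppy-seed meal, actual drug use) configurations:
  P(positive screen) = 0.03×0.7×0.72 + 0.5×0.7×0.28 + 0.34×0.3×0.72 + 0.71×0.3×0.28
        = 0.015120 + 0.098000 + 0.073440 + 0.059640 = 0.246200
The terms with actual drug use present sum to 0.157640, so
  P(actual drug use | positive screen) = 0.157640 / 0.246200 ≈ 0.6403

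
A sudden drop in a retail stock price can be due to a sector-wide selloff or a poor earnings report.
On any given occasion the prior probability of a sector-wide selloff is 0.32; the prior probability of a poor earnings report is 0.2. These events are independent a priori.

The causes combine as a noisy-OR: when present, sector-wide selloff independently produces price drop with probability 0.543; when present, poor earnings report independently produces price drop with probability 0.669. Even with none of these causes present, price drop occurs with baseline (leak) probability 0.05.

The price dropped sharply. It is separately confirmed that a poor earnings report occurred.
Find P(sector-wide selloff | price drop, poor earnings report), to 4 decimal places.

P(sector-wide selloff | price drop, poor earnings report) ≈ 0.3702

Under noisy-OR, P(price drop | causes) = 1 − (1−0.05)·∏(1−qᵢ) over the active causes.
Numerator (weight on configurations with sector-wide selloff): 0.856296×0.32 = 0.274015
The normalizing constant is 0.68555×0.68 + 0.856296×0.32 = 0.740189
P(sector-wide selloff | price drop, poor earnings report) = 0.274015/0.740189 ≈ 0.3702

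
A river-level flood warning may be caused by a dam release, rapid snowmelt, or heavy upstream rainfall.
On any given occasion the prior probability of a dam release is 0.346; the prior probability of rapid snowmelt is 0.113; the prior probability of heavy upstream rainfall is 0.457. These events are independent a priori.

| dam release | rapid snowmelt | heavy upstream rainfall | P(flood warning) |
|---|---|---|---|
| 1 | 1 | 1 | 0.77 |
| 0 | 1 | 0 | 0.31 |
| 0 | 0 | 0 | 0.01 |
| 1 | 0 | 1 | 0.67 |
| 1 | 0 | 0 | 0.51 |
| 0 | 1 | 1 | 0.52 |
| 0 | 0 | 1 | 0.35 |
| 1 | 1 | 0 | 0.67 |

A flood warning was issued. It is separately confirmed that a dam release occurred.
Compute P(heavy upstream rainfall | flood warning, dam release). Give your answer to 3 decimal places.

P(heavy upstream rainfall | flood warning, dam release) ≈ 0.521

P(flood warning | dam release) = 0.51·0.887·0.543 + 0.67·0.887·0.457 + 0.67·0.113·0.543 + 0.77·0.113·0.457 = 0.245637 + 0.271591 + 0.041111 + 0.039764 = 0.598103
The heavy upstream rainfall-present share is 0.271591 + 0.039764 = 0.311355.
P(heavy upstream rainfall | flood warning, dam release) = 0.311355 / 0.598103 ≈ 0.521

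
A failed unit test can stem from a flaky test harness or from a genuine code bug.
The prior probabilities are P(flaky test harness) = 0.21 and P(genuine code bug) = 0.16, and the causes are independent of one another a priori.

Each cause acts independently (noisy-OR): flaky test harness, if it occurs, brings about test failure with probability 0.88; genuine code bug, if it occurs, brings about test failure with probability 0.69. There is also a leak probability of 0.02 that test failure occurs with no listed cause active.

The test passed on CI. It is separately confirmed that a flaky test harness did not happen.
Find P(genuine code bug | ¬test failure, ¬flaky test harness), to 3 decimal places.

P(genuine code bug | ¬test failure, ¬flaky test harness) ≈ 0.056

Under noisy-OR, P(test failure | causes) = 1 − (1−0.02)·∏(1−qᵢ) over the active causes.
Weight on genuine code bug=true, given the evidence: 0.3038·0.16 = 0.048608
Denominator P(¬test failure | ¬flaky test harness): 0.98·0.84 + 0.3038·0.16 = 0.871808
P(genuine code bug | ¬test failure, ¬flaky test harness) = 0.048608/0.871808 ≈ 0.056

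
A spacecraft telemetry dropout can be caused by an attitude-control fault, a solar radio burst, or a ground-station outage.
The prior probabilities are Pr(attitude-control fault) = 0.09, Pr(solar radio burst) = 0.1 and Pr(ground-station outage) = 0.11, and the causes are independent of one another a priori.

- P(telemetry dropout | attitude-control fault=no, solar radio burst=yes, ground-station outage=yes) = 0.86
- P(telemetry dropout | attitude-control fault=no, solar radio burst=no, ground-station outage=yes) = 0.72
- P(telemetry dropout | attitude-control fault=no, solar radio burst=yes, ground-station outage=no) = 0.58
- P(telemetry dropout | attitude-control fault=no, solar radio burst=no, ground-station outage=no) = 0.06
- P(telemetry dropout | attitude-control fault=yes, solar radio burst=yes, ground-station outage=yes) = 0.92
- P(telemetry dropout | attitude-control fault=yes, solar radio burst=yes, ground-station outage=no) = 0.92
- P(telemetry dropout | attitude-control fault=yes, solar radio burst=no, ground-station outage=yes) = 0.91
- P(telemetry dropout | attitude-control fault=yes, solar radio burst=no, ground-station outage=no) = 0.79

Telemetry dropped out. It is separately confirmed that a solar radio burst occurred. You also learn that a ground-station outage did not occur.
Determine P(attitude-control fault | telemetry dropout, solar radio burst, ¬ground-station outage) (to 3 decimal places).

P(attitude-control fault | telemetry dropout, solar radio burst, ¬ground-station outage) ≈ 0.136

Numerator (weight on configurations with attitude-control fault): 0.92×0.09 = 0.082800
Normalizer over all consistent configurations: 0.58×0.91 + 0.92×0.09 = 0.610600
P(attitude-control fault | telemetry dropout, solar radio burst, ¬ground-station outage) = 0.082800/0.610600 ≈ 0.136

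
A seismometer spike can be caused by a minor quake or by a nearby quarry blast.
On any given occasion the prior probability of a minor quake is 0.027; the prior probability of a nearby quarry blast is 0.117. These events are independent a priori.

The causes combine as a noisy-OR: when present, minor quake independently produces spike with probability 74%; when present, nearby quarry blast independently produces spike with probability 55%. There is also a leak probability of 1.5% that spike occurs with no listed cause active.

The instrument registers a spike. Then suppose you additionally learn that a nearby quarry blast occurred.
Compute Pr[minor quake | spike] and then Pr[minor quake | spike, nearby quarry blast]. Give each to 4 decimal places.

Pr[minor quake | spike] ≈ 0.2121; Pr[minor quake | spike, nearby quarry blast] ≈ 0.0422

Under noisy-OR, P(spike | causes) = 1 − (1−0.015)·∏(1−qᵢ) over the active causes.
Numerator (weight on configurations with minor quake): 0.017735 + 0.002795 = 0.020530
Denominator P(spike): 0.015×0.973×0.883 + 0.55675×0.973×0.117 + 0.7439×0.027×0.883 + 0.884755×0.027×0.117 = 0.096798
Posterior = 0.020530 / 0.096798 ≈ 0.2121

Now also conditioning on nearby quarry blast=true:
Numerator (weight on configurations with minor quake): 0.884755*0.027 = 0.023888
The normalizing constant is 0.55675*0.973 + 0.884755*0.027 = 0.565606
Posterior = 0.023888 / 0.565606 ≈ 0.0422
Conditioning on nearby quarry blast lowers the posterior on minor quake: the classic explaining-away effect in a common-effect structure.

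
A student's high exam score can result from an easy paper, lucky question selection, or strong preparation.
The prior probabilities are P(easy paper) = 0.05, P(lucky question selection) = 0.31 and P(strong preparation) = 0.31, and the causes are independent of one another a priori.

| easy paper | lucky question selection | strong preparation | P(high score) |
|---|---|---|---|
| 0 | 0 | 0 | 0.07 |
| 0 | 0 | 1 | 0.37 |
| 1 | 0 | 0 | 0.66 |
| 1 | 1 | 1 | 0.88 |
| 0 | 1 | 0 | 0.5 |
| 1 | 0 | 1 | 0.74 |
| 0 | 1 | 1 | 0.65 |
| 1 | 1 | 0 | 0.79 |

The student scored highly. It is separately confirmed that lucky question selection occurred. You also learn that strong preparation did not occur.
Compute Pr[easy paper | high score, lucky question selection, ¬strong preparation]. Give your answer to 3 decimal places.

Sum P(high score|·) weighted by the priors over both values of easy paper:
  P(high score | lucky question selection, ¬strong preparation) = 0.5×0.95 + 0.79×0.05
        = 0.475000 + 0.039500 = 0.514500
Keeping only the easy paper-present terms gives 0.039500, so
  P(easy paper | high score, lucky question selection, ¬strong preparation) = 0.039500 / 0.514500 ≈ 0.077

Pr[easy paper | high score, lucky question selection, ¬strong preparation] ≈ 0.077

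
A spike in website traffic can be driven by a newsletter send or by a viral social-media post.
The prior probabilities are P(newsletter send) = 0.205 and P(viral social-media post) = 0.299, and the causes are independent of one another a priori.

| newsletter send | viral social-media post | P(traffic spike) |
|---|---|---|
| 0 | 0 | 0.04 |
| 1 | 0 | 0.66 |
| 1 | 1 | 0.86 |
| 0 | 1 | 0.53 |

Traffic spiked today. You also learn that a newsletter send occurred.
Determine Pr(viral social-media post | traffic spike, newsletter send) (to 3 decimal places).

Pr(viral social-media post | traffic spike, newsletter send) ≈ 0.357

P(traffic spike | newsletter send) = 0.66×0.701 + 0.86×0.299 = 0.462660 + 0.257140 = 0.719800
The viral social-media post-present share is 0.86×0.299 = 0.257140.
P(viral social-media post | traffic spike, newsletter send) = 0.257140 / 0.719800 ≈ 0.357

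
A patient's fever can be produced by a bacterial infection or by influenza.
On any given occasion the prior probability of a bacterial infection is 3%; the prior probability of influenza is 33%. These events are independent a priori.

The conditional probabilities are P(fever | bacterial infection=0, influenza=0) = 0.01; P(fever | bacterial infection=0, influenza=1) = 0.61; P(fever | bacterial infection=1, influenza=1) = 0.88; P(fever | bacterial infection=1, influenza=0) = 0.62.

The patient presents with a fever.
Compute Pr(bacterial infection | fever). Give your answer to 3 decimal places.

Pr(bacterial infection | fever) ≈ 0.095

Enumerate the 4 (bacterial infection, influenza) configurations and weight by the priors:
  P(fever) = 0.01×0.97×0.67 + 0.61×0.97×0.33 + 0.62×0.03×0.67 + 0.88×0.03×0.33
        = 0.006499 + 0.195261 + 0.012462 + 0.008712 = 0.222934
Configurations with bacterial infection contribute 0.021174, so
  P(bacterial infection | fever) = 0.021174 / 0.222934 ≈ 0.095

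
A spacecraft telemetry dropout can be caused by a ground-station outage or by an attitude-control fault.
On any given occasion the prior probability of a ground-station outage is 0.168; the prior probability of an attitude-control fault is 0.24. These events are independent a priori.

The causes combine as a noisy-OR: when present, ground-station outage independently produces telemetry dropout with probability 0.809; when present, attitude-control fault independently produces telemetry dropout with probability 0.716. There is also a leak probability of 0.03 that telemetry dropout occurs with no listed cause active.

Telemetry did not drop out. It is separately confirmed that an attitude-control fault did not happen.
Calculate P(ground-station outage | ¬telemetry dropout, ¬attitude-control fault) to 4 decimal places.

P(ground-station outage | ¬telemetry dropout, ¬attitude-control fault) ≈ 0.0371

Under noisy-OR, P(telemetry dropout | causes) = 1 − (1−0.03)·∏(1−qᵢ) over the active causes.
For the numerator, keep only ground-station outage=true terms: 0.18527*0.168 = 0.031125
Denominator P(¬telemetry dropout | ¬attitude-control fault): 0.97*0.832 + 0.18527*0.168 = 0.838165
Posterior = 0.031125 / 0.838165 ≈ 0.0371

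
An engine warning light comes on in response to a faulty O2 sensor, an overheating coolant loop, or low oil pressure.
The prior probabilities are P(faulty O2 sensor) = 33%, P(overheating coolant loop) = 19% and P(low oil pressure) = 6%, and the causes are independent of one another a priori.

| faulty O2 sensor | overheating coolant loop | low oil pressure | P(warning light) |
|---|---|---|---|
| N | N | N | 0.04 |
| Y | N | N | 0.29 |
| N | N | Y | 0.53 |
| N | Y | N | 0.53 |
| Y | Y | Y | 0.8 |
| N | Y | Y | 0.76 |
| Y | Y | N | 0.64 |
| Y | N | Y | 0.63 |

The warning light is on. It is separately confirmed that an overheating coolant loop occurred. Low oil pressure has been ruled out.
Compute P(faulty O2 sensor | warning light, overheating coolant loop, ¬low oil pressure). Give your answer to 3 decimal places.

P(warning light | overheating coolant loop, ¬low oil pressure) = 0.53*0.67 + 0.64*0.33 = 0.355100 + 0.211200 = 0.566300
Restricting to configurations with faulty O2 sensor present: 0.64*0.33 = 0.211200.
P(faulty O2 sensor | warning light, overheating coolant loop, ¬low oil pressure) = 0.211200 / 0.566300 ≈ 0.373

P(faulty O2 sensor | warning light, overheating coolant loop, ¬low oil pressure) ≈ 0.373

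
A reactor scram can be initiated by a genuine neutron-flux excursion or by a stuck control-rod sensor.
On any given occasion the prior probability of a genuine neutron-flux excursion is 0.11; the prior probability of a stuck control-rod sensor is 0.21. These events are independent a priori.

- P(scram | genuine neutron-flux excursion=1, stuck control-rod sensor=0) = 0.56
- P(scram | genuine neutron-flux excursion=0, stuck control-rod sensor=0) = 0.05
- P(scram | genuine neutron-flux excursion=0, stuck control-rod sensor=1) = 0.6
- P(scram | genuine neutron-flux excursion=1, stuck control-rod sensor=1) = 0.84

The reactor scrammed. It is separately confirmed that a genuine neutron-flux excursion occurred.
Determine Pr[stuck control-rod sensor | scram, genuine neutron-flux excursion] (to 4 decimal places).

Pr[stuck control-rod sensor | scram, genuine neutron-flux excursion] ≈ 0.2851

P(scram | genuine neutron-flux excursion) = 0.56*0.79 + 0.84*0.21 = 0.442400 + 0.176400 = 0.618800
Of this, 0.176400 comes from 0.84*0.21 (the stuck control-rod sensor=true cases).
So P(stuck control-rod sensor | scram, genuine neutron-flux excursion) = 0.176400/0.618800 ≈ 0.2851.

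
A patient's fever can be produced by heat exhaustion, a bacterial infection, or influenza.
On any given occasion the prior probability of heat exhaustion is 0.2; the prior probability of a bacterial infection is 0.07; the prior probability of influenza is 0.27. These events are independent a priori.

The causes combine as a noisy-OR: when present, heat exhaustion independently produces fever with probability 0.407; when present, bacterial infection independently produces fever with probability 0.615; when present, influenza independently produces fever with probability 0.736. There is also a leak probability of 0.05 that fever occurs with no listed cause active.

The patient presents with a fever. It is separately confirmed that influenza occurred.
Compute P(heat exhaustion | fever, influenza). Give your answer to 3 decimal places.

Under noisy-OR, P(fever | causes) = 1 − (1−0.05)·∏(1−qᵢ) over the active causes.
By total probability over the 4 (heat exhaustion, bacterial infection) configurations:
  P(fever | influenza) = 0.7492×0.8×0.93 + 0.903442×0.8×0.07 + 0.851276×0.2×0.93 + 0.942741×0.2×0.07
        = 0.557405 + 0.050593 + 0.158337 + 0.013198 = 0.779533
Keeping only the heat exhaustion-present terms gives 0.171535, so
  P(heat exhaustion | fever, influenza) = 0.171535 / 0.779533 ≈ 0.220

P(heat exhaustion | fever, influenza) ≈ 0.220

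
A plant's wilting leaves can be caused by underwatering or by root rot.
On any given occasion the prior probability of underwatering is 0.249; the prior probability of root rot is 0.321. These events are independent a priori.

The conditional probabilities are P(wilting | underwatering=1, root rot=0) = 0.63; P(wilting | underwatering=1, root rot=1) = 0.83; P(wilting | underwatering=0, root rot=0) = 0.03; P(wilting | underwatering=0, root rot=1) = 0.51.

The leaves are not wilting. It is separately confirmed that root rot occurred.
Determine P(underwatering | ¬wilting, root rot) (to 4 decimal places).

P(underwatering | ¬wilting, root rot) ≈ 0.1032

P(¬wilting | root rot) = 0.49×0.751 + 0.17×0.249 = 0.367990 + 0.042330 = 0.410320
The underwatering-present share is 0.17×0.249 = 0.042330.
P(underwatering | ¬wilting, root rot) = 0.042330 / 0.410320 ≈ 0.1032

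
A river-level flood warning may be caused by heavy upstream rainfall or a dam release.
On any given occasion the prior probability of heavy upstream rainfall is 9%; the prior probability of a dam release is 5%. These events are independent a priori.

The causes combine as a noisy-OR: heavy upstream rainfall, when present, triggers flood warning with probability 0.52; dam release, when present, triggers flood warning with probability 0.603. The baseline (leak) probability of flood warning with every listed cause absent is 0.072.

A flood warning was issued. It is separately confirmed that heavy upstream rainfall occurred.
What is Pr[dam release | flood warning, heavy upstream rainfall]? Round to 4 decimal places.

Pr[dam release | flood warning, heavy upstream rainfall] ≈ 0.0725

Under noisy-OR, P(flood warning | causes) = 1 − (1−0.072)·∏(1−qᵢ) over the active causes.
Numerator (weight on configurations with dam release): 0.82316·0.05 = 0.041158
The normalizing constant is 0.55456·0.95 + 0.82316·0.05 = 0.567990
Posterior = 0.041158 / 0.567990 ≈ 0.0725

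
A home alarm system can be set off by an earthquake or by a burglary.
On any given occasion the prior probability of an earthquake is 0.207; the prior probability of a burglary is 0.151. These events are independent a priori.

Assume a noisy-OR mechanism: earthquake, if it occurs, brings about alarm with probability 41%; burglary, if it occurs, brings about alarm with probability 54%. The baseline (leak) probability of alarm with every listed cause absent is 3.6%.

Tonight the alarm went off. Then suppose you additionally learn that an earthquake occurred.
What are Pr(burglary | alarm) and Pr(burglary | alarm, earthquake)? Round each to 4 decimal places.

Pr(burglary | alarm) ≈ 0.4729; Pr(burglary | alarm, earthquake) ≈ 0.2334

Under noisy-OR, P(alarm | causes) = 1 − (1−0.036)·∏(1−qᵢ) over the active causes.
For the numerator, keep only burglary=true terms: 0.066644 + 0.023079 = 0.089723
Normalizer over all consistent configurations: 0.036*0.793*0.849 + 0.55656*0.793*0.151 + 0.43124*0.207*0.849 + 0.73837*0.207*0.151 = 0.189747
Posterior = 0.089723 / 0.189747 ≈ 0.4729

Now condition on the additional information:
P(alarm | earthquake) = 0.43124*0.849 + 0.73837*0.151 = 0.366123 + 0.111494 = 0.477617
The burglary-present share is 0.73837*0.151 = 0.111494.
So P(burglary | alarm, earthquake) = 0.111494/0.477617 ≈ 0.2334.
This is intercausal reasoning (explaining away): once earthquake accounts for the alarm, burglary becomes less likely.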